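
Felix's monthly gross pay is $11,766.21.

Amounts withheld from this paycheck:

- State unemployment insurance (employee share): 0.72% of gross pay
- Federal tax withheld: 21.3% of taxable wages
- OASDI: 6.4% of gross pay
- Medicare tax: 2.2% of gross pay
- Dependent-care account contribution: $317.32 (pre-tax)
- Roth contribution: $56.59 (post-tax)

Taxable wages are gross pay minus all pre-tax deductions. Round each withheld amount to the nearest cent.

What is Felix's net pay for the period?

$7,857.07

Dependent-care account contribution: $317.32
Taxable wages = $11,766.21 − $317.32 = $11,448.89
Federal tax withheld: $11,448.89 × 0.213 = $2,438.61
Medicare tax: $11,766.21 × 0.022 = $258.86
State unemployment insurance (employee share): $11,766.21 × 0.0072 = $84.72
OASDI: $11,766.21 × 0.064 = $753.04
Roth contribution: $56.59
Total deductions = $317.32 + $2,438.61 + $258.86 + $84.72 + $753.04 + $56.59 = $3,909.14
Net pay = $11,766.21 − $3,909.14 = $7,857.07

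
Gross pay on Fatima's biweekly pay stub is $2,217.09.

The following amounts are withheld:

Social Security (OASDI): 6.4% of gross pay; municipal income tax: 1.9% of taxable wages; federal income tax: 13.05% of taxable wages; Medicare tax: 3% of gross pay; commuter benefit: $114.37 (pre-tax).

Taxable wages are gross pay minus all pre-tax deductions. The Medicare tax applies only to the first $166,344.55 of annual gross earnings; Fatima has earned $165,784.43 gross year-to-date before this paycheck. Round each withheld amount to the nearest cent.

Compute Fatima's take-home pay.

$1,629.68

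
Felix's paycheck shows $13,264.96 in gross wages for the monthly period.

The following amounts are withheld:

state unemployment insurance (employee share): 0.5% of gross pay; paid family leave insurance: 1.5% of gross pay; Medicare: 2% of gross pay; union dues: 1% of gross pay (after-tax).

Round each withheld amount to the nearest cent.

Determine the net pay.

$12,601.72

Medicare: $13,264.96 × 0.02 = $265.30
Paid family leave insurance: $13,264.96 × 0.015 = $198.97
State unemployment insurance (employee share): $13,264.96 × 0.005 = $66.32
Union dues: $13,264.96 × 0.01 = $132.65
Total deductions = $265.30 + $198.97 + $66.32 + $132.65 = $663.24
Net pay = $13,264.96 − $663.24 = $12,601.72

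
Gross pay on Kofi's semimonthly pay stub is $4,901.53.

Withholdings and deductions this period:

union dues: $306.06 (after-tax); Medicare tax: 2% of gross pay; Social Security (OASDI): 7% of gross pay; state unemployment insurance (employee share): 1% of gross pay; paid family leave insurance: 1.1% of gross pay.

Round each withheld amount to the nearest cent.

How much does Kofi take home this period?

$4,051.39

Medicare tax: $4,901.53 × 0.02 = $98.03
State unemployment insurance (employee share): $4,901.53 × 0.01 = $49.02
Social Security (OASDI): $4,901.53 × 0.07 = $343.11
Paid family leave insurance: $4,901.53 × 0.011 = $53.92
Union dues: $306.06
Total deductions = $98.03 + $49.02 + $343.11 + $53.92 + $306.06 = $850.14
Net pay = $4,901.53 − $850.14 = $4,051.39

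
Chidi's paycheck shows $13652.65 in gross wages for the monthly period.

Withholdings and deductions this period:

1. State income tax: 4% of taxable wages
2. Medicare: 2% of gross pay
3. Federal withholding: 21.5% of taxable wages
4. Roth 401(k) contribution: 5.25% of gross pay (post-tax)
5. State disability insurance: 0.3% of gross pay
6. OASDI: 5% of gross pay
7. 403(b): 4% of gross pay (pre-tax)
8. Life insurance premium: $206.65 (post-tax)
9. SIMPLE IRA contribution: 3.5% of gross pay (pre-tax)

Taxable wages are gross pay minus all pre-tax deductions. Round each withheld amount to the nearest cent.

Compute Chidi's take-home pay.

SIMPLE IRA contribution: $13652.65 × 0.035 = $477.84
403(b): $13652.65 × 0.04 = $546.11
Pre-tax total = $477.84 + $546.11 = $1023.95
Taxable wages = $13652.65 − $1023.95 = $12628.70
State income tax: $12628.70 × 0.04 = $505.15
Federal withholding: $12628.70 × 0.215 = $2715.17
State disability insurance: $13652.65 × 0.003 = $40.96
Medicare: $13652.65 × 0.02 = $273.05
OASDI: $13652.65 × 0.05 = $682.63
Life insurance premium: $206.65
Roth 401(k) contribution: $13652.65 × 0.0525 = $716.76
Total deductions = $477.84 + $546.11 + $505.15 + $2715.17 + $40.96 + $273.05 + $682.63 + $206.65 + $716.76 = $6164.32
Net pay = $13652.65 − $6164.32 = $7488.33

$7488.33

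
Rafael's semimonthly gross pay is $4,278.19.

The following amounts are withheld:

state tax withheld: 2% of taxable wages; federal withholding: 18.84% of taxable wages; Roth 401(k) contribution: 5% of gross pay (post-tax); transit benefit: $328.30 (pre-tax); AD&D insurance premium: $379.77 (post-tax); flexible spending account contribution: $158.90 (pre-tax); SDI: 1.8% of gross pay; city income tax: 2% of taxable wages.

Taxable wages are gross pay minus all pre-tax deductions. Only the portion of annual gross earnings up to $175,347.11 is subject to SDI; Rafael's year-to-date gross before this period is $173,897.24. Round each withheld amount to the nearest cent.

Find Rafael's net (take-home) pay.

$2,305.35

Transit benefit: $328.30
Flexible spending account contribution: $158.90
Pre-tax total = $328.30 + $158.90 = $487.20
Taxable wages = $4,278.19 − $487.20 = $3,790.99
Federal withholding: $3,790.99 × 0.1884 = $714.22
State tax withheld: $3,790.99 × 0.02 = $75.82
City income tax: $3,790.99 × 0.02 = $75.82
SDI: only $175,347.11 − $173,897.24 = $1,449.87 of this check is subject → $1,449.87 × 0.018 = $26.10
AD&D insurance premium: $379.77
Roth 401(k) contribution: $4,278.19 × 0.05 = $213.91
Total deductions = $328.30 + $158.90 + $714.22 + $75.82 + $75.82 + $26.10 + $379.77 + $213.91 = $1,972.84
Net pay = $4,278.19 − $1,972.84 = $2,305.35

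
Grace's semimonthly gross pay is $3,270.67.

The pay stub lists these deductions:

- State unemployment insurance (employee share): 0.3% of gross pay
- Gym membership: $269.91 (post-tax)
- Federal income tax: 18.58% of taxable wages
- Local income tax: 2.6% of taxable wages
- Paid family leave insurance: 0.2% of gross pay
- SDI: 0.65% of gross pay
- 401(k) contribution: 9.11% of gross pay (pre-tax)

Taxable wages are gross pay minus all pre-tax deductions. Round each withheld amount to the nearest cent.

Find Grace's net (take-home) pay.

$2,035.57

401(k) contribution: $3,270.67 × 0.0911 = $297.96
Taxable wages = $3,270.67 − $297.96 = $2,972.71
Federal income tax: $2,972.71 × 0.1858 = $552.33
Local income tax: $2,972.71 × 0.026 = $77.29
State unemployment insurance (employee share): $3,270.67 × 0.003 = $9.81
SDI: $3,270.67 × 0.0065 = $21.26
Paid family leave insurance: $3,270.67 × 0.002 = $6.54
Gym membership: $269.91
Total deductions = $297.96 + $552.33 + $77.29 + $9.81 + $21.26 + $6.54 + $269.91 = $1,235.10
Net pay = $3,270.67 − $1,235.10 = $2,035.57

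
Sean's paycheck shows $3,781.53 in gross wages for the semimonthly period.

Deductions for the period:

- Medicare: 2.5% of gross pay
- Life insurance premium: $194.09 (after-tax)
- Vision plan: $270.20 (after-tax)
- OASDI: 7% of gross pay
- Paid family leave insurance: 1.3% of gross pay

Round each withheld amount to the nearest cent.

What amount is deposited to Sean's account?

Medicare: $3,781.53 × 0.025 = $94.54
OASDI: $3,781.53 × 0.07 = $264.71
Paid family leave insurance: $3,781.53 × 0.013 = $49.16
Vision plan: $270.20
Life insurance premium: $194.09
Total deductions = $94.54 + $264.71 + $49.16 + $270.20 + $194.09 = $872.70
Net pay = $3,781.53 − $872.70 = $2,908.83

$2,908.83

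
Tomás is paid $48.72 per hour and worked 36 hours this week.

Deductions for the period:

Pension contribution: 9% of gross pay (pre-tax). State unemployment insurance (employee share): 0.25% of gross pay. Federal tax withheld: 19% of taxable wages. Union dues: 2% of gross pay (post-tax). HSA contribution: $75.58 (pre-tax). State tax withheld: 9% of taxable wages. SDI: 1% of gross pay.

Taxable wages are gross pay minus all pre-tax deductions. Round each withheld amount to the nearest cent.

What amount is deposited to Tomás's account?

$1,037.76

Gross pay: 36 × $48.72 = $1,753.92
HSA contribution: $75.58
Pension contribution: $1,753.92 × 0.09 = $157.85
Pre-tax total = $75.58 + $157.85 = $233.43
Taxable wages = $1,753.92 − $233.43 = $1,520.49
State tax withheld: $1,520.49 × 0.09 = $136.84
Federal tax withheld: $1,520.49 × 0.19 = $288.89
SDI: $1,753.92 × 0.01 = $17.54
State unemployment insurance (employee share): $1,753.92 × 0.0025 = $4.38
Union dues: $1,753.92 × 0.02 = $35.08
Total deductions = $75.58 + $157.85 + $136.84 + $288.89 + $17.54 + $4.38 + $35.08 = $716.16
Net pay = $1,753.92 − $716.16 = $1,037.76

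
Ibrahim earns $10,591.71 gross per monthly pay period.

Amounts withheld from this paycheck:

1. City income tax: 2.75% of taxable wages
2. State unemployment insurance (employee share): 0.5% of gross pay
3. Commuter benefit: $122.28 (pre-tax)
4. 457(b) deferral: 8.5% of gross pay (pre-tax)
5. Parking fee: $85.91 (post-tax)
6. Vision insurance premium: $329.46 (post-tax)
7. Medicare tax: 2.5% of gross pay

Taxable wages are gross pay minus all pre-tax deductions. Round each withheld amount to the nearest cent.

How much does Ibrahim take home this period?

$8,572.86

457(b) deferral: $10,591.71 × 0.085 = $900.30
Commuter benefit: $122.28
Pre-tax total = $900.30 + $122.28 = $1,022.58
Taxable wages = $10,591.71 − $1,022.58 = $9,569.13
City income tax: $9,569.13 × 0.0275 = $263.15
State unemployment insurance (employee share): $10,591.71 × 0.005 = $52.96
Medicare tax: $10,591.71 × 0.025 = $264.79
Vision insurance premium: $329.46
Parking fee: $85.91
Total deductions = $900.30 + $122.28 + $263.15 + $52.96 + $264.79 + $329.46 + $85.91 = $2,018.85
Net pay = $10,591.71 − $2,018.85 = $8,572.86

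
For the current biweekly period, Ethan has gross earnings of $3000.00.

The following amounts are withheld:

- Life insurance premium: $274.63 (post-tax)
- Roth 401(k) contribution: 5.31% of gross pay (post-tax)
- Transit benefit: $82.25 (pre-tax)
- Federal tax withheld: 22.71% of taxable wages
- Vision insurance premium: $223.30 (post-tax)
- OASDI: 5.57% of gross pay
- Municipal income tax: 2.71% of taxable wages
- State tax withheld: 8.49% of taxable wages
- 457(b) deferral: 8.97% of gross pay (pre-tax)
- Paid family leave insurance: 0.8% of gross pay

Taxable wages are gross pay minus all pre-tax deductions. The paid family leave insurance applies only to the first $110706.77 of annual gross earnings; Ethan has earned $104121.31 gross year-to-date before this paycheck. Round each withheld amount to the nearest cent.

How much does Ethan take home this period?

457(b) deferral: $3000.00 × 0.0897 = $269.10
Transit benefit: $82.25
Pre-tax total = $269.10 + $82.25 = $351.35
Taxable wages = $3000.00 − $351.35 = $2648.65
Municipal income tax: $2648.65 × 0.0271 = $71.78
Federal tax withheld: $2648.65 × 0.2271 = $601.51
State tax withheld: $2648.65 × 0.0849 = $224.87
Paid family leave insurance: cap not yet reached, full $3000.00 is subject → $3000.00 × 0.008 = $24.00
OASDI: $3000.00 × 0.0557 = $167.10
Life insurance premium: $274.63
Vision insurance premium: $223.30
Roth 401(k) contribution: $3000.00 × 0.0531 = $159.30
Total deductions = $269.10 + $82.25 + $71.78 + $601.51 + $224.87 + $24.00 + $167.10 + $274.63 + $223.30 + $159.30 = $2097.84
Net pay = $3000.00 − $2097.84 = $902.16

$902.16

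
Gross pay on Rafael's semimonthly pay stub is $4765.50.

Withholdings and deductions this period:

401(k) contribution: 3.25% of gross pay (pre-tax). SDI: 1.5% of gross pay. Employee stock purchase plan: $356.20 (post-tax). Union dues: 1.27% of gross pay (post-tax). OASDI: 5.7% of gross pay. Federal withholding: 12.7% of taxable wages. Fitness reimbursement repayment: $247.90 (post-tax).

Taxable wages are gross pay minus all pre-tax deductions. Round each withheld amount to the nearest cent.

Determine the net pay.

$3017.34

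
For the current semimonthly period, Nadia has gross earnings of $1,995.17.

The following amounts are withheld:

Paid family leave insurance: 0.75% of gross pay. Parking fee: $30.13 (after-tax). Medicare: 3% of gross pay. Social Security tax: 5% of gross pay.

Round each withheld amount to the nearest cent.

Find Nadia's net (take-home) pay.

$1,790.46

Paid family leave insurance: $1,995.17 × 0.0075 = $14.96
Medicare: $1,995.17 × 0.03 = $59.86
Social Security tax: $1,995.17 × 0.05 = $99.76
Parking fee: $30.13
Total deductions = $14.96 + $59.86 + $99.76 + $30.13 = $204.71
Net pay = $1,995.17 − $204.71 = $1,790.46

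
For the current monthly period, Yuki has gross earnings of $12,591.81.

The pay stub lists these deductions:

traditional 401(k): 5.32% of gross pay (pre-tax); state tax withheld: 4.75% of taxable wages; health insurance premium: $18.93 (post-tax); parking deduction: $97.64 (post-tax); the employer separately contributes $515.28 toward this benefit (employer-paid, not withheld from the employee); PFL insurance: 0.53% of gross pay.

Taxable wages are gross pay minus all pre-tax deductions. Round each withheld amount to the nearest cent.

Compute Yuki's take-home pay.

Traditional 401(k): $12,591.81 × 0.0532 = $669.88
Taxable wages = $12,591.81 − $669.88 = $11,921.93
State tax withheld: $11,921.93 × 0.0475 = $566.29
PFL insurance: $12,591.81 × 0.0053 = $66.74
Health insurance premium: $18.93
Parking deduction: $97.64
(Employer's $515.28 toward parking deduction is not withheld from the employee.)
Total deductions = $669.88 + $566.29 + $66.74 + $18.93 + $97.64 = $1,419.48
Net pay = $12,591.81 − $1,419.48 = $11,172.33

$11,172.33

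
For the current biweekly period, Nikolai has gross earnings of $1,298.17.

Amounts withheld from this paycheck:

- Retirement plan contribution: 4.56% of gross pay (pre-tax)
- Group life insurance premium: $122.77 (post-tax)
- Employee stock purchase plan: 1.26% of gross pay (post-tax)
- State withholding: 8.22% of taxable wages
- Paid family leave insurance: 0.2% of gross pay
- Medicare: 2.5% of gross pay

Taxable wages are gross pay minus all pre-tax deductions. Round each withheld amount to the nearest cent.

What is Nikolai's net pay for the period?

Retirement plan contribution: $1,298.17 × 0.0456 = $59.20
Taxable wages = $1,298.17 − $59.20 = $1,238.97
State withholding: $1,238.97 × 0.0822 = $101.84
Paid family leave insurance: $1,298.17 × 0.002 = $2.60
Medicare: $1,298.17 × 0.025 = $32.45
Group life insurance premium: $122.77
Employee stock purchase plan: $1,298.17 × 0.0126 = $16.36
Total deductions = $59.20 + $101.84 + $2.60 + $32.45 + $122.77 + $16.36 = $335.22
Net pay = $1,298.17 − $335.22 = $962.95

$962.95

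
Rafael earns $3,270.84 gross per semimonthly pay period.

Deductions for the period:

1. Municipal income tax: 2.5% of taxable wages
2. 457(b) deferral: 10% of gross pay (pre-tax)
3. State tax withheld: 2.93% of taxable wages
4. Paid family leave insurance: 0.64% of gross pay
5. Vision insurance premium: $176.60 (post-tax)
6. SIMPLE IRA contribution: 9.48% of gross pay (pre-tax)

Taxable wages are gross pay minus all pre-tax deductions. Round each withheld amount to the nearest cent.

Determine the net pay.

$2,293.14

457(b) deferral: $3,270.84 × 0.1 = $327.08
SIMPLE IRA contribution: $3,270.84 × 0.0948 = $310.08
Pre-tax total = $327.08 + $310.08 = $637.16
Taxable wages = $3,270.84 − $637.16 = $2,633.68
Municipal income tax: $2,633.68 × 0.025 = $65.84
State tax withheld: $2,633.68 × 0.0293 = $77.17
Paid family leave insurance: $3,270.84 × 0.0064 = $20.93
Vision insurance premium: $176.60
Total deductions = $327.08 + $310.08 + $65.84 + $77.17 + $20.93 + $176.60 = $977.70
Net pay = $3,270.84 − $977.70 = $2,293.14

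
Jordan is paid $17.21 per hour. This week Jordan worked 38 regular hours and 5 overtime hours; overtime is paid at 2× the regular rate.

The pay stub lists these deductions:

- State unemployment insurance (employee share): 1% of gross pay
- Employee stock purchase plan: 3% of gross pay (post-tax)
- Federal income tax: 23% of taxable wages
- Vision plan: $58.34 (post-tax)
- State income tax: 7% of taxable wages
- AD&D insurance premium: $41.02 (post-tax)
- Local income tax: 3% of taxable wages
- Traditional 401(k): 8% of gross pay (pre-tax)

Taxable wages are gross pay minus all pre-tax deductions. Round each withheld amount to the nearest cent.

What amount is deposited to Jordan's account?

Regular pay: 38 × $17.21 = $653.98
Overtime pay: 5 × $17.21 × 2 = $172.10
Gross pay = $653.98 + $172.10 = $826.08
Traditional 401(k): $826.08 × 0.08 = $66.09
Taxable wages = $826.08 − $66.09 = $759.99
Local income tax: $759.99 × 0.03 = $22.80
State income tax: $759.99 × 0.07 = $53.20
Federal income tax: $759.99 × 0.23 = $174.80
State unemployment insurance (employee share): $826.08 × 0.01 = $8.26
Employee stock purchase plan: $826.08 × 0.03 = $24.78
AD&D insurance premium: $41.02
Vision plan: $58.34
Total deductions = $66.09 + $22.80 + $53.20 + $174.80 + $8.26 + $24.78 + $41.02 + $58.34 = $449.29
Net pay = $826.08 − $449.29 = $376.79

$376.79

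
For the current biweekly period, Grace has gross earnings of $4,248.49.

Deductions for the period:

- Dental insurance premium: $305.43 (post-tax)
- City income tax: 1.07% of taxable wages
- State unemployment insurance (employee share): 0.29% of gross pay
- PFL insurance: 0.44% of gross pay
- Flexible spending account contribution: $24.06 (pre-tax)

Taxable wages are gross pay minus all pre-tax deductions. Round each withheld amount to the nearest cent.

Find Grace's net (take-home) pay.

$3,842.79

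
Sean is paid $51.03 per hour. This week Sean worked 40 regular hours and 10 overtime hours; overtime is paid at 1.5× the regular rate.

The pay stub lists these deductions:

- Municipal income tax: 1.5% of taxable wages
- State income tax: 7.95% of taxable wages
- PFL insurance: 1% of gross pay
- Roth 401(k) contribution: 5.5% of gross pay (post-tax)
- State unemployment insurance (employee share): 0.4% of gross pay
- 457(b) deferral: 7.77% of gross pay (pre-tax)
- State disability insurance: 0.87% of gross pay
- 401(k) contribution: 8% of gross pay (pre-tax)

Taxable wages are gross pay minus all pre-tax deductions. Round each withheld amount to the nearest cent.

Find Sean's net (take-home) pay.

$1922.55

Regular pay: 40 × $51.03 = $2041.20
Overtime pay: 10 × $51.03 × 1.5 = $765.45
Gross pay = $2041.20 + $765.45 = $2806.65
401(k) contribution: $2806.65 × 0.08 = $224.53
457(b) deferral: $2806.65 × 0.0777 = $218.08
Pre-tax total = $224.53 + $218.08 = $442.61
Taxable wages = $2806.65 − $442.61 = $2364.04
Municipal income tax: $2364.04 × 0.015 = $35.46
State income tax: $2364.04 × 0.0795 = $187.94
PFL insurance: $2806.65 × 0.01 = $28.07
State unemployment insurance (employee share): $2806.65 × 0.004 = $11.23
State disability insurance: $2806.65 × 0.0087 = $24.42
Roth 401(k) contribution: $2806.65 × 0.055 = $154.37
Total deductions = $224.53 + $218.08 + $35.46 + $187.94 + $28.07 + $11.23 + $24.42 + $154.37 = $884.10
Net pay = $2806.65 − $884.10 = $1922.55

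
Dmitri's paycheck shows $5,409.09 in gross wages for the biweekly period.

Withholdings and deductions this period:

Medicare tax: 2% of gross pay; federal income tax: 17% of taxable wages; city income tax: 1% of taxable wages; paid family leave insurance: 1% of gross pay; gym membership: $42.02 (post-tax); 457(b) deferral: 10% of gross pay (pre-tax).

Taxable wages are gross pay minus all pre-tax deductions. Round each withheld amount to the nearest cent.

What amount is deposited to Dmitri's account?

$3,787.62

457(b) deferral: $5,409.09 × 0.1 = $540.91
Taxable wages = $5,409.09 − $540.91 = $4,868.18
Federal income tax: $4,868.18 × 0.17 = $827.59
City income tax: $4,868.18 × 0.01 = $48.68
Medicare tax: $5,409.09 × 0.02 = $108.18
Paid family leave insurance: $5,409.09 × 0.01 = $54.09
Gym membership: $42.02
Total deductions = $540.91 + $827.59 + $48.68 + $108.18 + $54.09 + $42.02 = $1,621.47
Net pay = $5,409.09 − $1,621.47 = $3,787.62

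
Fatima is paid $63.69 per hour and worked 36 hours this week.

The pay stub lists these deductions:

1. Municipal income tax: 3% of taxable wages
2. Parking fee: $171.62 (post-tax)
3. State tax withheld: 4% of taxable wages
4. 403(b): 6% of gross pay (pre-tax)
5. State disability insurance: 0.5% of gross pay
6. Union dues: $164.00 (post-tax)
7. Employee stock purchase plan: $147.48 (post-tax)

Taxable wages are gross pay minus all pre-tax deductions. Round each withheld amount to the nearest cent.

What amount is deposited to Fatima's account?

Gross pay: 36 × $63.69 = $2,292.84
403(b): $2,292.84 × 0.06 = $137.57
Taxable wages = $2,292.84 − $137.57 = $2,155.27
Municipal income tax: $2,155.27 × 0.03 = $64.66
State tax withheld: $2,155.27 × 0.04 = $86.21
State disability insurance: $2,292.84 × 0.005 = $11.46
Union dues: $164.00
Parking fee: $171.62
Employee stock purchase plan: $147.48
Total deductions = $137.57 + $64.66 + $86.21 + $11.46 + $164.00 + $171.62 + $147.48 = $783.00
Net pay = $2,292.84 − $783.00 = $1,509.84

$1,509.84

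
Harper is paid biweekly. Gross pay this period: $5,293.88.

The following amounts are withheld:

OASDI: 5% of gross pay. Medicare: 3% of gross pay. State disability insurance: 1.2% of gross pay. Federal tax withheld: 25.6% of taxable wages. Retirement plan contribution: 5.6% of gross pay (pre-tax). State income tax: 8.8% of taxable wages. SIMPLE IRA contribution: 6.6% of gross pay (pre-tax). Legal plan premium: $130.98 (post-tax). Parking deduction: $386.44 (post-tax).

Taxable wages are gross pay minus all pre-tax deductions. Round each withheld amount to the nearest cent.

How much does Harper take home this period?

$2,044.64

SIMPLE IRA contribution: $5,293.88 × 0.066 = $349.40
Retirement plan contribution: $5,293.88 × 0.056 = $296.46
Pre-tax total = $349.40 + $296.46 = $645.86
Taxable wages = $5,293.88 − $645.86 = $4,648.02
Federal tax withheld: $4,648.02 × 0.256 = $1,189.89
State income tax: $4,648.02 × 0.088 = $409.03
State disability insurance: $5,293.88 × 0.012 = $63.53
OASDI: $5,293.88 × 0.05 = $264.69
Medicare: $5,293.88 × 0.03 = $158.82
Legal plan premium: $130.98
Parking deduction: $386.44
Total deductions = $349.40 + $296.46 + $1,189.89 + $409.03 + $63.53 + $264.69 + $158.82 + $130.98 + $386.44 = $3,249.24
Net pay = $5,293.88 − $3,249.24 = $2,044.64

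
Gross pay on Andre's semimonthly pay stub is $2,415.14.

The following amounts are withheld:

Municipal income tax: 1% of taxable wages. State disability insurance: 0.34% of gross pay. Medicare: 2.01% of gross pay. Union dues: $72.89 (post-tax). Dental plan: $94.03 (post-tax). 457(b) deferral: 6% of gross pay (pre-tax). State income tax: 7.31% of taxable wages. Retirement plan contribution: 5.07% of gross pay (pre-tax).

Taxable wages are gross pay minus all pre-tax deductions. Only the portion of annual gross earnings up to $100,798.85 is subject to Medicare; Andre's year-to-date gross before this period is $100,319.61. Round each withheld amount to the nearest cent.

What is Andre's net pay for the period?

$1,784.54

457(b) deferral: $2,415.14 × 0.06 = $144.91
Retirement plan contribution: $2,415.14 × 0.0507 = $122.45
Pre-tax total = $144.91 + $122.45 = $267.36
Taxable wages = $2,415.14 − $267.36 = $2,147.78
State income tax: $2,147.78 × 0.0731 = $157.00
Municipal income tax: $2,147.78 × 0.01 = $21.48
State disability insurance: $2,415.14 × 0.0034 = $8.21
Medicare: only $100,798.85 − $100,319.61 = $479.24 of this check is subject → $479.24 × 0.0201 = $9.63
Union dues: $72.89
Dental plan: $94.03
Total deductions = $144.91 + $122.45 + $157.00 + $21.48 + $8.21 + $9.63 + $72.89 + $94.03 = $630.60
Net pay = $2,415.14 − $630.60 = $1,784.54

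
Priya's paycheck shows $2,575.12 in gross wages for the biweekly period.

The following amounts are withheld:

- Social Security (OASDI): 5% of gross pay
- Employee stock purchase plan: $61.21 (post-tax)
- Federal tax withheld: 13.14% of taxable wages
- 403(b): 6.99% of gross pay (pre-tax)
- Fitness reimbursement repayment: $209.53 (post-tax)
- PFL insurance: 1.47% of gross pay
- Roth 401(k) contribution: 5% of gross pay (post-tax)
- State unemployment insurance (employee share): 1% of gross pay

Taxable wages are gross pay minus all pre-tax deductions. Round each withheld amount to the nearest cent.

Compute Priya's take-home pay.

$1,488.54

403(b): $2,575.12 × 0.0699 = $180.00
Taxable wages = $2,575.12 − $180.00 = $2,395.12
Federal tax withheld: $2,395.12 × 0.1314 = $314.72
State unemployment insurance (employee share): $2,575.12 × 0.01 = $25.75
PFL insurance: $2,575.12 × 0.0147 = $37.85
Social Security (OASDI): $2,575.12 × 0.05 = $128.76
Roth 401(k) contribution: $2,575.12 × 0.05 = $128.76
Employee stock purchase plan: $61.21
Fitness reimbursement repayment: $209.53
Total deductions = $180.00 + $314.72 + $25.75 + $37.85 + $128.76 + $128.76 + $61.21 + $209.53 = $1,086.58
Net pay = $2,575.12 − $1,086.58 = $1,488.54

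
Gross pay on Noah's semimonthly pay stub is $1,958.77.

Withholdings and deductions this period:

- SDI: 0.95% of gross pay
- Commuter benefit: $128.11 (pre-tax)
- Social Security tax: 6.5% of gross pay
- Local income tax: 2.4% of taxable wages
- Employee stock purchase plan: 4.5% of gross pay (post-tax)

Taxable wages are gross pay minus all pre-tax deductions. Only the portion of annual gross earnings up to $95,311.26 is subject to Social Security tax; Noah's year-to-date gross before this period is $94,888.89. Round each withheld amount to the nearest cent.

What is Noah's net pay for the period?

$1,652.52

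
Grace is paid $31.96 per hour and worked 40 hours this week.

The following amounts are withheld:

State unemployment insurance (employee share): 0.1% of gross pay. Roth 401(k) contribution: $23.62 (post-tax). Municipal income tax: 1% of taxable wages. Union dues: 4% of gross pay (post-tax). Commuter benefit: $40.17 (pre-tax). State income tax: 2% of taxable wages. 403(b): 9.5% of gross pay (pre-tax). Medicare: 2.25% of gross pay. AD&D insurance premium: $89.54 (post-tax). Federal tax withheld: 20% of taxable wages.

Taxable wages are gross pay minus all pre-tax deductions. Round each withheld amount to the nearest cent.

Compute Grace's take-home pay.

$665.57

Gross pay: 40 × $31.96 = $1,278.40
403(b): $1,278.40 × 0.095 = $121.45
Commuter benefit: $40.17
Pre-tax total = $121.45 + $40.17 = $161.62
Taxable wages = $1,278.40 − $161.62 = $1,116.78
Municipal income tax: $1,116.78 × 0.01 = $11.17
Federal tax withheld: $1,116.78 × 0.2 = $223.36
State income tax: $1,116.78 × 0.02 = $22.34
State unemployment insurance (employee share): $1,278.40 × 0.001 = $1.28
Medicare: $1,278.40 × 0.0225 = $28.76
Roth 401(k) contribution: $23.62
AD&D insurance premium: $89.54
Union dues: $1,278.40 × 0.04 = $51.14
Total deductions = $121.45 + $40.17 + $11.17 + $223.36 + $22.34 + $1.28 + $28.76 + $23.62 + $89.54 + $51.14 = $612.83
Net pay = $1,278.40 − $612.83 = $665.57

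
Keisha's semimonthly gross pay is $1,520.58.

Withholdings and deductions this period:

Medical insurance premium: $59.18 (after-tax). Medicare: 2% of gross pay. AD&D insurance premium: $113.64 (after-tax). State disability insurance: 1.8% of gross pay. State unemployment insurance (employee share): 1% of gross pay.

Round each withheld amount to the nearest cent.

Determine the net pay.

State unemployment insurance (employee share): $1,520.58 × 0.01 = $15.21
State disability insurance: $1,520.58 × 0.018 = $27.37
Medicare: $1,520.58 × 0.02 = $30.41
AD&D insurance premium: $113.64
Medical insurance premium: $59.18
Total deductions = $15.21 + $27.37 + $30.41 + $113.64 + $59.18 = $245.81
Net pay = $1,520.58 − $245.81 = $1,274.77

$1,274.77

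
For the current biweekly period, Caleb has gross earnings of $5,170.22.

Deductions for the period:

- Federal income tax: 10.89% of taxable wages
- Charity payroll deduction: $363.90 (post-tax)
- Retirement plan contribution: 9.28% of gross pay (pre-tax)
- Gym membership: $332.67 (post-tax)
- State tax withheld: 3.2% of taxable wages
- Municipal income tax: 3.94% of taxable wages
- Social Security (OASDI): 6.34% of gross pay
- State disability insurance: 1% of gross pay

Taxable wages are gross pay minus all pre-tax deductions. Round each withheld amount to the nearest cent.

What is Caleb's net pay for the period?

$2,768.68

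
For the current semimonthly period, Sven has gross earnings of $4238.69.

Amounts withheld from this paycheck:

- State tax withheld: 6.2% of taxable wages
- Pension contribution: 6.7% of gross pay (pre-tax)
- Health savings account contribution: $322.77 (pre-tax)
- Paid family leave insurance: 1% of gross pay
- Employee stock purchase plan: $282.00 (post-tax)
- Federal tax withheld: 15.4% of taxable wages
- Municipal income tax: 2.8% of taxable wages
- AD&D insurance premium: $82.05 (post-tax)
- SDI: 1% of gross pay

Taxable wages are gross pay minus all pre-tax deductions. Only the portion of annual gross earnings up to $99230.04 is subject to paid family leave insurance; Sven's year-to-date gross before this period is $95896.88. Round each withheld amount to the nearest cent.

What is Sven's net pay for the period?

Pension contribution: $4238.69 × 0.067 = $283.99
Health savings account contribution: $322.77
Pre-tax total = $283.99 + $322.77 = $606.76
Taxable wages = $4238.69 − $606.76 = $3631.93
State tax withheld: $3631.93 × 0.062 = $225.18
Federal tax withheld: $3631.93 × 0.154 = $559.32
Municipal income tax: $3631.93 × 0.028 = $101.69
Paid family leave insurance: only $99230.04 − $95896.88 = $3333.16 of this check is subject → $3333.16 × 0.01 = $33.33
SDI: $4238.69 × 0.01 = $42.39
AD&D insurance premium: $82.05
Employee stock purchase plan: $282.00
Total deductions = $283.99 + $322.77 + $225.18 + $559.32 + $101.69 + $33.33 + $42.39 + $82.05 + $282.00 = $1932.72
Net pay = $4238.69 − $1932.72 = $2305.97

$2305.97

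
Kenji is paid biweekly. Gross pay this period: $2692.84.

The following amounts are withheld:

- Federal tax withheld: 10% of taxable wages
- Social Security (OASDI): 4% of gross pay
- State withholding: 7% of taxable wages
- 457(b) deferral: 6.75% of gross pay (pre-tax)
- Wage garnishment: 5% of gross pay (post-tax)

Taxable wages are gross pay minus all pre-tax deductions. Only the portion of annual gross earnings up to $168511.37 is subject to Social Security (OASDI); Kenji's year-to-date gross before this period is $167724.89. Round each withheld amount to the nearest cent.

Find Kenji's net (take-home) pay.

457(b) deferral: $2692.84 × 0.0675 = $181.77
Taxable wages = $2692.84 − $181.77 = $2511.07
Federal tax withheld: $2511.07 × 0.1 = $251.11
State withholding: $2511.07 × 0.07 = $175.77
Social Security (OASDI): only $168511.37 − $167724.89 = $786.48 of this check is subject → $786.48 × 0.04 = $31.46
Wage garnishment: $2692.84 × 0.05 = $134.64
Total deductions = $181.77 + $251.11 + $175.77 + $31.46 + $134.64 = $774.75
Net pay = $2692.84 − $774.75 = $1918.09

$1918.09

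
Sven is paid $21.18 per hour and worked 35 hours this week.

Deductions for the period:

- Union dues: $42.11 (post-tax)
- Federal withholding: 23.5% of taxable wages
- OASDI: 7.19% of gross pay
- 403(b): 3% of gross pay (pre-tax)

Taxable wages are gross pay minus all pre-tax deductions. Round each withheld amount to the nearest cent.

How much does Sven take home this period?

$454.67

Gross pay: 35 × $21.18 = $741.30
403(b): $741.30 × 0.03 = $22.24
Taxable wages = $741.30 − $22.24 = $719.06
Federal withholding: $719.06 × 0.235 = $168.98
OASDI: $741.30 × 0.0719 = $53.30
Union dues: $42.11
Total deductions = $22.24 + $168.98 + $53.30 + $42.11 = $286.63
Net pay = $741.30 − $286.63 = $454.67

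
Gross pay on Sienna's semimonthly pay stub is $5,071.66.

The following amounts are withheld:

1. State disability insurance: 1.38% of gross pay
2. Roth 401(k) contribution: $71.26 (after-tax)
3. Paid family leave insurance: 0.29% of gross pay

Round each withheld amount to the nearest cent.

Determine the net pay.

Paid family leave insurance: $5,071.66 × 0.0029 = $14.71
State disability insurance: $5,071.66 × 0.0138 = $69.99
Roth 401(k) contribution: $71.26
Total deductions = $14.71 + $69.99 + $71.26 = $155.96
Net pay = $5,071.66 − $155.96 = $4,915.70

$4,915.70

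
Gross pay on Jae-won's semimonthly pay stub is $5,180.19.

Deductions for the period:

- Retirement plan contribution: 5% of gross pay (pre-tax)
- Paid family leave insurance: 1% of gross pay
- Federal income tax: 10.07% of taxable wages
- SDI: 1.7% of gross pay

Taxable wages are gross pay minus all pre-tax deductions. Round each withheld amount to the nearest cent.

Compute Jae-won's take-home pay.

Retirement plan contribution: $5,180.19 × 0.05 = $259.01
Taxable wages = $5,180.19 − $259.01 = $4,921.18
Federal income tax: $4,921.18 × 0.1007 = $495.56
Paid family leave insurance: $5,180.19 × 0.01 = $51.80
SDI: $5,180.19 × 0.017 = $88.06
Total deductions = $259.01 + $495.56 + $51.80 + $88.06 = $894.43
Net pay = $5,180.19 − $894.43 = $4,285.76

$4,285.76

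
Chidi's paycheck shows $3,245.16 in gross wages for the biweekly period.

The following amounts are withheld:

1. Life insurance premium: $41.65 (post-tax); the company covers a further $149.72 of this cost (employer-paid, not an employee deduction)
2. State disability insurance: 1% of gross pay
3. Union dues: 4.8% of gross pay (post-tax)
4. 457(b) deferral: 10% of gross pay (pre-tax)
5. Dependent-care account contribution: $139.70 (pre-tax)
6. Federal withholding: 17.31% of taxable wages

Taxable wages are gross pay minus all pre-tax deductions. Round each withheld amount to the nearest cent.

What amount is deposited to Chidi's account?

$2,069.69

Dependent-care account contribution: $139.70
457(b) deferral: $3,245.16 × 0.1 = $324.52
Pre-tax total = $139.70 + $324.52 = $464.22
Taxable wages = $3,245.16 − $464.22 = $2,780.94
Federal withholding: $2,780.94 × 0.1731 = $481.38
State disability insurance: $3,245.16 × 0.01 = $32.45
Union dues: $3,245.16 × 0.048 = $155.77
Life insurance premium: $41.65
(Employer's $149.72 toward life insurance premium is not withheld from the employee.)
Total deductions = $139.70 + $324.52 + $481.38 + $32.45 + $155.77 + $41.65 = $1,175.47
Net pay = $3,245.16 − $1,175.47 = $2,069.69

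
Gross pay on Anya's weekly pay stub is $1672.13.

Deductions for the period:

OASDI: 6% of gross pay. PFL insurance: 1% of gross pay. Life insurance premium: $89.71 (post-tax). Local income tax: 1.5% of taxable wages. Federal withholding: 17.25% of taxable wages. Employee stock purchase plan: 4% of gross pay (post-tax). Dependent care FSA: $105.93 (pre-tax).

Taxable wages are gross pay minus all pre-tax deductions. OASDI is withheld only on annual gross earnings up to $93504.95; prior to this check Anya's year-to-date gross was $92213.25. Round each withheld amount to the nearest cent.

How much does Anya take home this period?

Dependent care FSA: $105.93
Taxable wages = $1672.13 − $105.93 = $1566.20
Federal withholding: $1566.20 × 0.1725 = $270.17
Local income tax: $1566.20 × 0.015 = $23.49
PFL insurance: $1672.13 × 0.01 = $16.72
OASDI: only $93504.95 − $92213.25 = $1291.70 of this check is subject → $1291.70 × 0.06 = $77.50
Life insurance premium: $89.71
Employee stock purchase plan: $1672.13 × 0.04 = $66.89
Total deductions = $105.93 + $270.17 + $23.49 + $16.72 + $77.50 + $89.71 + $66.89 = $650.41
Net pay = $1672.13 − $650.41 = $1021.72

$1021.72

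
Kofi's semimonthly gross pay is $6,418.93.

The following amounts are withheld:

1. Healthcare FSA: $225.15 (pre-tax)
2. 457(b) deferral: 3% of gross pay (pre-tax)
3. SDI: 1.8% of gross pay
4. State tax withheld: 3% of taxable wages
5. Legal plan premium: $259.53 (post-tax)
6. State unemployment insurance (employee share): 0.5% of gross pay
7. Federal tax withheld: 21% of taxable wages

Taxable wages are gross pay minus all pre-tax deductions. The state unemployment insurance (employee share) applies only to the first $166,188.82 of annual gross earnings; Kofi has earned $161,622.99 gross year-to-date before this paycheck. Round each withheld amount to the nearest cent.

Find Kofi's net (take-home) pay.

457(b) deferral: $6,418.93 × 0.03 = $192.57
Healthcare FSA: $225.15
Pre-tax total = $192.57 + $225.15 = $417.72
Taxable wages = $6,418.93 − $417.72 = $6,001.21
State tax withheld: $6,001.21 × 0.03 = $180.04
Federal tax withheld: $6,001.21 × 0.21 = $1,260.25
State unemployment insurance (employee share): only $166,188.82 − $161,622.99 = $4,565.83 of this check is subject → $4,565.83 × 0.005 = $22.83
SDI: $6,418.93 × 0.018 = $115.54
Legal plan premium: $259.53
Total deductions = $192.57 + $225.15 + $180.04 + $1,260.25 + $22.83 + $115.54 + $259.53 = $2,255.91
Net pay = $6,418.93 − $2,255.91 = $4,163.02

$4,163.02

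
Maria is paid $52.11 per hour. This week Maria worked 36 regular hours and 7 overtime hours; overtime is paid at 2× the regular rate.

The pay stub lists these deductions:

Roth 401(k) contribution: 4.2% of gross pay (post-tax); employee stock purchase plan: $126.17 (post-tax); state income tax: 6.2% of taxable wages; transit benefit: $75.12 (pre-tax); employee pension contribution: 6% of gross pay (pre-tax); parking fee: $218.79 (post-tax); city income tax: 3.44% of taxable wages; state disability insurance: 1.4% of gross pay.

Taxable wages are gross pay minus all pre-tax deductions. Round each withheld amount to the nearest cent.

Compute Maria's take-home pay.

Regular pay: 36 × $52.11 = $1875.96
Overtime pay: 7 × $52.11 × 2 = $729.54
Gross pay = $1875.96 + $729.54 = $2605.50
Employee pension contribution: $2605.50 × 0.06 = $156.33
Transit benefit: $75.12
Pre-tax total = $156.33 + $75.12 = $231.45
Taxable wages = $2605.50 − $231.45 = $2374.05
City income tax: $2374.05 × 0.0344 = $81.67
State income tax: $2374.05 × 0.062 = $147.19
State disability insurance: $2605.50 × 0.014 = $36.48
Roth 401(k) contribution: $2605.50 × 0.042 = $109.43
Employee stock purchase plan: $126.17
Parking fee: $218.79
Total deductions = $156.33 + $75.12 + $81.67 + $147.19 + $36.48 + $109.43 + $126.17 + $218.79 = $951.18
Net pay = $2605.50 − $951.18 = $1654.32

$1654.32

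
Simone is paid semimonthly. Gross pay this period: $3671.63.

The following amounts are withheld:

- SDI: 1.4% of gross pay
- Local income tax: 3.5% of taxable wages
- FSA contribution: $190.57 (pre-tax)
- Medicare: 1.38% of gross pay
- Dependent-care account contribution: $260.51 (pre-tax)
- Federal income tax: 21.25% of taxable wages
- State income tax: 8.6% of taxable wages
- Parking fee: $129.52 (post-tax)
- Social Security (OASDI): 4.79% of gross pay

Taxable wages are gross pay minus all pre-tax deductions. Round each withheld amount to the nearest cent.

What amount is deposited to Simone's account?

$1739.03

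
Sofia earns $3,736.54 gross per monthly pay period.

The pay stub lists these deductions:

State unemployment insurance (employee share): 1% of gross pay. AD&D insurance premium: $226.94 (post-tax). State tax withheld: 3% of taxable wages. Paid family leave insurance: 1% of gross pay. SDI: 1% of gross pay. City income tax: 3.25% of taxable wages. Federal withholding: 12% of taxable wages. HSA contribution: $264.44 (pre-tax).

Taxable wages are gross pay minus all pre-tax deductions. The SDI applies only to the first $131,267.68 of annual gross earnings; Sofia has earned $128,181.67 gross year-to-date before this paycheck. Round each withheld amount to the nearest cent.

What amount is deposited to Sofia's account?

HSA contribution: $264.44
Taxable wages = $3,736.54 − $264.44 = $3,472.10
Federal withholding: $3,472.10 × 0.12 = $416.65
State tax withheld: $3,472.10 × 0.03 = $104.16
City income tax: $3,472.10 × 0.0325 = $112.84
SDI: only $131,267.68 − $128,181.67 = $3,086.01 of this check is subject → $3,086.01 × 0.01 = $30.86
State unemployment insurance (employee share): $3,736.54 × 0.01 = $37.37
Paid family leave insurance: $3,736.54 × 0.01 = $37.37
AD&D insurance premium: $226.94
Total deductions = $264.44 + $416.65 + $104.16 + $112.84 + $30.86 + $37.37 + $37.37 + $226.94 = $1,230.63
Net pay = $3,736.54 − $1,230.63 = $2,505.91

$2,505.91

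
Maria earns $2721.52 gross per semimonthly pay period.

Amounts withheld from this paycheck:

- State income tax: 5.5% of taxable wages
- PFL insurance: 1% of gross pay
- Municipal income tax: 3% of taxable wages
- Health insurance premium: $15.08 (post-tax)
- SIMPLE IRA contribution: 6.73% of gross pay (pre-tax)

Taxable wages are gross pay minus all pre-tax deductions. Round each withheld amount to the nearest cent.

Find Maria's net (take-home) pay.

SIMPLE IRA contribution: $2721.52 × 0.0673 = $183.16
Taxable wages = $2721.52 − $183.16 = $2538.36
Municipal income tax: $2538.36 × 0.03 = $76.15
State income tax: $2538.36 × 0.055 = $139.61
PFL insurance: $2721.52 × 0.01 = $27.22
Health insurance premium: $15.08
Total deductions = $183.16 + $76.15 + $139.61 + $27.22 + $15.08 = $441.22
Net pay = $2721.52 − $441.22 = $2280.30

$2280.30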